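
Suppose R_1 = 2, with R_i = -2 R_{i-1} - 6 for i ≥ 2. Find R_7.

254

R_2 = -2*2 - 6 = -10
R_3 = -2*(-10) - 6 = 14
R_4 = -2*14 - 6 = -34
R_5 = -2*(-34) - 6 = 62
R_6 = -2*62 - 6 = -130
R_7 = -2*(-130) - 6 = 254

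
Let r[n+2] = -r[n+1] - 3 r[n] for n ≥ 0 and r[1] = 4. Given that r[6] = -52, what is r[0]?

Let r[0] = x.
r[2] = -4 - 3x
r[3] = -8 + 3x
r[4] = 20 + 6x
r[5] = 4 - 15x
r[6] = -64 - 3x
So -64 - 3x = -52, giving x = -4.

-4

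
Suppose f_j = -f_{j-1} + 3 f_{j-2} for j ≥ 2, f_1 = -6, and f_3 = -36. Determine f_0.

Let f_0 = y.
f_2 = 6 + 3y
f_3 = -24 - 3y
So -24 - 3y = -36, giving y = 4.

4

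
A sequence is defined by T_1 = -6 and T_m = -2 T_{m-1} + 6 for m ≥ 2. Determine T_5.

T_2 = -2*(-6) + 6 = 18
T_3 = -2*18 + 6 = -30
T_4 = -2*(-30) + 6 = 66
T_5 = -2*66 + 6 = -126

-126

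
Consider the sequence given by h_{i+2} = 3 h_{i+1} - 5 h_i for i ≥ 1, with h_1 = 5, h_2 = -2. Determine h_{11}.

h_3 = 3·(-2) - 5·5 = -31
h_4 = 3·(-31) - 5·(-2) = -83
h_5 = 3·(-83) - 5·(-31) = -94
h_6 = 3·(-94) - 5·(-83) = 133
h_7 = 3·133 - 5·(-94) = 869
h_8 = 3·869 - 5·133 = 1942
h_9 = 3·1942 - 5·869 = 1481
h_{10} = 3·1481 - 5·1942 = -5267
h_{11} = 3·(-5267) - 5·1481 = -23206

-23206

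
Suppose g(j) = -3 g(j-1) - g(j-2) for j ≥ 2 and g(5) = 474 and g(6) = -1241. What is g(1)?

Rearranging, g(j-2) = -(g(j) + 3 g(j-1)).
g(4) = -(-1241 + 3(474)) = -181
g(3) = -(474 + 3(-181)) = 69
g(2) = -(-181 + 3(69)) = -26
g(1) = -(69 + 3(-26)) = 9

9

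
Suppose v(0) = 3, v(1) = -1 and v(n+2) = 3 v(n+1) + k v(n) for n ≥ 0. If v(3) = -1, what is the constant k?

v(2) = -3 + 3k
v(3) = -9 + 8k
So -9 + 8k = -1, giving k = 1.

1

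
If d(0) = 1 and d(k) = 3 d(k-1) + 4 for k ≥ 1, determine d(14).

14348905

The fixed point is 4/(1 - 3) = -2, so d(k) + 2 = 3(d(k-1) + 2).
Hence d(k) = 3·3^k - 2.
d(14) = 3·3^{14} - 2 = 3·4782969 - 2 = 14348905.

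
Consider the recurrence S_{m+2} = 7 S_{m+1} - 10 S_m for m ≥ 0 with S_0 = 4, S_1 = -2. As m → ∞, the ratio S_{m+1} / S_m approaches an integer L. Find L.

5

The characteristic equation is r^2 - 7r + 10 = 0, which factors as (r - 5)(r - 2) = 0.
So the roots are 5 and 2. Since |5| > |2| and the coefficient of 5^m is non-zero, the ratio tends to 5.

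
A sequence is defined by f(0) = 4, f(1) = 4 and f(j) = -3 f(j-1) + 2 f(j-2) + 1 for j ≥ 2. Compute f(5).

214

f(2) = -3·4 + 2·4 + 1 = -3
f(3) = -3·(-3) + 2·4 + 1 = 18
f(4) = -3·18 + 2·(-3) + 1 = -59
f(5) = -3·(-59) + 2·18 + 1 = 214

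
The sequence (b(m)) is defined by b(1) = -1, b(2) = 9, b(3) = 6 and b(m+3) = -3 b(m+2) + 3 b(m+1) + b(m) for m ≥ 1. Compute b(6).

b(4) = -3*6 + 3*9 + (-1) = 8
b(5) = -3*8 + 3*6 + 9 = 3
b(6) = -3*3 + 3*8 + 6 = 21

21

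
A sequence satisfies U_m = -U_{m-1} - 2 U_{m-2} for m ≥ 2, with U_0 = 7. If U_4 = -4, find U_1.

-6

Let U_1 = w.
U_2 = -14 - w
U_3 = 14 - w
U_4 = 14 + 3w
So 14 + 3w = -4, giving w = -6.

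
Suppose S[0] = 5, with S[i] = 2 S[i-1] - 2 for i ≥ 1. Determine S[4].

50

S[1] = 2·5 - 2 = 8
S[2] = 2·8 - 2 = 14
S[3] = 2·14 - 2 = 26
S[4] = 2·26 - 2 = 50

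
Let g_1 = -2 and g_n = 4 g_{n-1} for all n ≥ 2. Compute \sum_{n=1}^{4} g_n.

g_2 = 4(-2) = -8
g_3 = 4(-8) = -32
g_4 = 4(-32) = -128
Sum = (-2) + (-8) + (-32) + (-128) = -170

-170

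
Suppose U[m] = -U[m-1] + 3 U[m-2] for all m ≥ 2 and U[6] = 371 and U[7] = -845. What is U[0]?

Rearranging, U[m-2] = (U[m] + U[m-1]) / 3.
U[5] = (-845 + 371) / 3 = -474/3 = -158
U[4] = (371 + (-158)) / 3 = 213/3 = 71
U[3] = (-158 + 71) / 3 = -87/3 = -29
U[2] = (71 + (-29)) / 3 = 42/3 = 14
U[1] = (-29 + 14) / 3 = -15/3 = -5
U[0] = (14 + (-5)) / 3 = 9/3 = 3

3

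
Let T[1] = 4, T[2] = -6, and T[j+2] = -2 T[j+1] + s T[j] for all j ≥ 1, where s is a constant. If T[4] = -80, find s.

T[3] = 12 + 4s
T[4] = -24 - 14s
So -24 - 14s = -80, giving s = 4.

4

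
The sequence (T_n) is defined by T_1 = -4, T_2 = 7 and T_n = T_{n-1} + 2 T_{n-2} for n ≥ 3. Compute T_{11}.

T_3 = 7 + 2·(-4) = -1
T_4 = (-1) + 2·7 = 13
T_5 = 13 + 2·(-1) = 11
T_6 = 11 + 2·13 = 37
T_7 = 37 + 2·11 = 59
T_8 = 59 + 2·37 = 133
T_9 = 133 + 2·59 = 251
T_{10} = 251 + 2·133 = 517
T_{11} = 517 + 2·251 = 1019

1019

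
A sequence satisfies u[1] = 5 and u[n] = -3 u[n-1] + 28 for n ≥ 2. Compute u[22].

The fixed point is 28/(1 + 3) = 7, so u[n] - 7 = -3(u[n-1] - 7).
Hence u[n] = -2·(-3)^{n-1} + 7.
u[22] = -2·(-3)^{21} + 7 = -2·-10460353203 + 7 = 20920706413.

20920706413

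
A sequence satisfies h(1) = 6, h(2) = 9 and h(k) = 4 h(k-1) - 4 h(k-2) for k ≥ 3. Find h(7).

h(3) = 4*9 - 4*6 = 12
h(4) = 4*12 - 4*9 = 12
h(5) = 4*12 - 4*12 = 0
h(6) = 4*0 - 4*12 = -48
h(7) = 4*(-48) - 4*0 = -192

-192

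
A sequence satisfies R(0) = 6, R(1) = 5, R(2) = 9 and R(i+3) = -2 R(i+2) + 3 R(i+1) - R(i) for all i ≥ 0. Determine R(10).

32425

R(3) = -2*9 + 3*5 - 6 = -9
R(4) = -2*(-9) + 3*9 - 5 = 40
R(5) = -2*40 + 3*(-9) - 9 = -116
R(6) = -2*(-116) + 3*40 - (-9) = 361
R(7) = -2*361 + 3*(-116) - 40 = -1110
R(8) = -2*(-1110) + 3*361 - (-116) = 3419
R(9) = -2*3419 + 3*(-1110) - 361 = -10529
R(10) = -2*(-10529) + 3*3419 - (-1110) = 32425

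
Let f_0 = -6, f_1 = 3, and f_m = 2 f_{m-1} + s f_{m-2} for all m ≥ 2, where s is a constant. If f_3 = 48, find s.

f_2 = 6 - 6s
f_3 = 12 - 9s
So 12 - 9s = 48, giving s = -4.

-4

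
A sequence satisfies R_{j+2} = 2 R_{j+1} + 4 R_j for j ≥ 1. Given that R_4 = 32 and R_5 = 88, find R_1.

-1

Rearranging, R_{j-2} = (R_j - 2 R_{j-1}) / 4.
R_3 = (88 - 2(32)) / 4 = 24/4 = 6
R_2 = (32 - 2(6)) / 4 = 20/4 = 5
R_1 = (6 - 2(5)) / 4 = -4/4 = -1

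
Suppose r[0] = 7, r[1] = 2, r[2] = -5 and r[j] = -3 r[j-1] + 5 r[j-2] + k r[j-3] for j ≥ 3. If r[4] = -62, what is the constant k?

r[3] = 25 + 7k
r[4] = -100 - 19k
So -100 - 19k = -62, giving k = -2.

-2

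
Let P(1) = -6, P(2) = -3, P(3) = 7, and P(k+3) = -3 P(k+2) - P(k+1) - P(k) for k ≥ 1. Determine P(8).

P(4) = -3*7 - (-3) - (-6) = -12
P(5) = -3*(-12) - 7 - (-3) = 32
P(6) = -3*32 - (-12) - 7 = -91
P(7) = -3*(-91) - 32 - (-12) = 253
P(8) = -3*253 - (-91) - 32 = -700

-700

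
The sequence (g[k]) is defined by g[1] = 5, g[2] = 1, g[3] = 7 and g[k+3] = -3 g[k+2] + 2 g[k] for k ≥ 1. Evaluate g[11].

13931

g[4] = -3(7) + 2(5) = -11
g[5] = -3(-11) + 2(1) = 35
g[6] = -3(35) + 2(7) = -91
g[7] = -3(-91) + 2(-11) = 251
g[8] = -3(251) + 2(35) = -683
g[9] = -3(-683) + 2(-91) = 1867
g[10] = -3(1867) + 2(251) = -5099
g[11] = -3(-5099) + 2(-683) = 13931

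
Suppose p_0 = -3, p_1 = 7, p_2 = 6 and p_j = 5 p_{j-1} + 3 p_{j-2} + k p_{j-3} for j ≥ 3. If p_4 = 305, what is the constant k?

p_3 = 51 - 3k
p_4 = 273 - 8k
So 273 - 8k = 305, giving k = -4.

-4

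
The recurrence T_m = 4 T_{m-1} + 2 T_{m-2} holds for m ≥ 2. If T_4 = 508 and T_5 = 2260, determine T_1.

Rearranging, T_{m-2} = (T_m - 4 T_{m-1}) / 2.
T_3 = (2260 - 4(508)) / 2 = 228/2 = 114
T_2 = (508 - 4(114)) / 2 = 52/2 = 26
T_1 = (114 - 4(26)) / 2 = 10/2 = 5

5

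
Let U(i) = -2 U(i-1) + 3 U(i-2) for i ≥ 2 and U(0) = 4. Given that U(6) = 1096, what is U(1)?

-2

Let U(1) = v.
U(2) = 12 - 2v
U(3) = -24 + 7v
U(4) = 84 - 20v
U(5) = -240 + 61v
U(6) = 732 - 182v
So 732 - 182v = 1096, giving v = -2.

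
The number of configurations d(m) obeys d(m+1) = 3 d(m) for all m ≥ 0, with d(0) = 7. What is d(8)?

d(1) = 3*7 = 21
d(2) = 3*21 = 63
d(3) = 3*63 = 189
d(4) = 3*189 = 567
d(5) = 3*567 = 1701
d(6) = 3*1701 = 5103
d(7) = 3*5103 = 15309
d(8) = 3*15309 = 45927

45927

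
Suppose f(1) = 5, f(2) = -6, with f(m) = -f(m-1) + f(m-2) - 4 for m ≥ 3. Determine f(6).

-41

f(3) = -(-6) + 5 - 4 = 7
f(4) = -7 + (-6) - 4 = -17
f(5) = -(-17) + 7 - 4 = 20
f(6) = -20 + (-17) - 4 = -41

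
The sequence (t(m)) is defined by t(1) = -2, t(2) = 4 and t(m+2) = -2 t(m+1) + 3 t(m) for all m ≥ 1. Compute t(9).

t(3) = -2(4) + 3(-2) = -14
t(4) = -2(-14) + 3(4) = 40
t(5) = -2(40) + 3(-14) = -122
t(6) = -2(-122) + 3(40) = 364
t(7) = -2(364) + 3(-122) = -1094
t(8) = -2(-1094) + 3(364) = 3280
t(9) = -2(3280) + 3(-1094) = -9842

-9842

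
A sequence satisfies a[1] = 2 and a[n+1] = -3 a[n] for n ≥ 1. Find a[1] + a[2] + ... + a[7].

a[2] = -3*2 = -6
a[3] = -3*(-6) = 18
a[4] = -3*18 = -54
a[5] = -3*(-54) = 162
a[6] = -3*162 = -486
a[7] = -3*(-486) = 1458
Sum = 2 + (-6) + 18 + (-54) + 162 + (-486) + 1458 = 1094

1094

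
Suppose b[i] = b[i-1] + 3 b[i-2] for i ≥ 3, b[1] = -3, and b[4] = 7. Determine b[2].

Let b[2] = y.
b[3] = -9 + y
b[4] = -9 + 4y
So -9 + 4y = 7, giving y = 4.

4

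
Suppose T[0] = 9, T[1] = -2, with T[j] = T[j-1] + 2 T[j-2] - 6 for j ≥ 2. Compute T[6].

T[2] = (-2) + 2*9 - 6 = 10
T[3] = 10 + 2*(-2) - 6 = 0
T[4] = 0 + 2*10 - 6 = 14
T[5] = 14 + 2*0 - 6 = 8
T[6] = 8 + 2*14 - 6 = 30

30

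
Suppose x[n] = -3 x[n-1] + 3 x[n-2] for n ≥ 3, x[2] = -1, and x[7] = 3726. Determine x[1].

Let x[1] = w.
x[3] = 3 + 3w
x[4] = -12 - 9w
x[5] = 45 + 36w
x[6] = -171 - 135w
x[7] = 648 + 513w
So 648 + 513w = 3726, giving w = 6.

6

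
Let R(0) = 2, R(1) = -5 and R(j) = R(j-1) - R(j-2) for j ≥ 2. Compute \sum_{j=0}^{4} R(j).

R(2) = (-5) - 2 = -7
R(3) = (-7) - (-5) = -2
R(4) = (-2) - (-7) = 5
Sum = 2 + (-5) + (-7) + (-2) + 5 = -7

-7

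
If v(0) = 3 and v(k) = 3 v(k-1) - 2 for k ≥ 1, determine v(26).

The fixed point is -2/(1 - 3) = 1, so v(k) - 1 = 3(v(k-1) - 1).
Hence v(k) = 2·3^k + 1.
v(26) = 2·3^{26} + 1 = 2·2541865828329 + 1 = 5083731656659.

5083731656659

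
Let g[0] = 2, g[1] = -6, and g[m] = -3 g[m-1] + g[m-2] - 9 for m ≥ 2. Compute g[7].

g[2] = -3·(-6) + 2 - 9 = 11
g[3] = -3·11 + (-6) - 9 = -48
g[4] = -3·(-48) + 11 - 9 = 146
g[5] = -3·146 + (-48) - 9 = -495
g[6] = -3·(-495) + 146 - 9 = 1622
g[7] = -3·1622 + (-495) - 9 = -5370

-5370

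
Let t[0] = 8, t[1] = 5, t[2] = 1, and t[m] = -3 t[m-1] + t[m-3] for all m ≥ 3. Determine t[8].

-731

t[3] = -3(1) + 8 = 5
t[4] = -3(5) + 5 = -10
t[5] = -3(-10) + 1 = 31
t[6] = -3(31) + 5 = -88
t[7] = -3(-88) + (-10) = 254
t[8] = -3(254) + 31 = -731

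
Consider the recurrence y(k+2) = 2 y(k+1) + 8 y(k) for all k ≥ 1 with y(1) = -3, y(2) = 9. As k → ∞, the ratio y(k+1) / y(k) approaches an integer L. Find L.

4

The characteristic equation is r^2 - 2r - 8 = 0, which factors as (r - 4)(r + 2) = 0.
So the roots are 4 and -2. Since |4| > |-2| and the coefficient of 4^k is non-zero, the ratio tends to 4.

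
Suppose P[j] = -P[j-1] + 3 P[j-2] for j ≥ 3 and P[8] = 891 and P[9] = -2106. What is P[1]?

-5

Rearranging, P[j-2] = (P[j] + P[j-1]) / 3.
P[7] = (-2106 + 891) / 3 = -1215/3 = -405
P[6] = (891 + (-405)) / 3 = 486/3 = 162
P[5] = (-405 + 162) / 3 = -243/3 = -81
P[4] = (162 + (-81)) / 3 = 81/3 = 27
P[3] = (-81 + 27) / 3 = -54/3 = -18
P[2] = (27 + (-18)) / 3 = 9/3 = 3
P[1] = (-18 + 3) / 3 = -15/3 = -5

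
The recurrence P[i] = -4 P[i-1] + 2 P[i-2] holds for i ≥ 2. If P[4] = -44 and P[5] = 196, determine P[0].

Rearranging, P[i-2] = (P[i] + 4 P[i-1]) / 2.
P[3] = (196 + 4·(-44)) / 2 = 20/2 = 10
P[2] = (-44 + 4·10) / 2 = -4/2 = -2
P[1] = (10 + 4·(-2)) / 2 = 2/2 = 1
P[0] = (-2 + 4·1) / 2 = 2/2 = 1

1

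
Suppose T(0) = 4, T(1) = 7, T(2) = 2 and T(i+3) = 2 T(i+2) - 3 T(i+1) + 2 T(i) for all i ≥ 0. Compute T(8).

-50

T(3) = 2(2) - 3(7) + 2(4) = -9
T(4) = 2(-9) - 3(2) + 2(7) = -10
T(5) = 2(-10) - 3(-9) + 2(2) = 11
T(6) = 2(11) - 3(-10) + 2(-9) = 34
T(7) = 2(34) - 3(11) + 2(-10) = 15
T(8) = 2(15) - 3(34) + 2(11) = -50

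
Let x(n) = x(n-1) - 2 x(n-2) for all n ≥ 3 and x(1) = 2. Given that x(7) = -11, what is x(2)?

-3

Let x(2) = w.
x(3) = -4 + w
x(4) = -4 - w
x(5) = 4 - 3w
x(6) = 12 - w
x(7) = 4 + 5w
So 4 + 5w = -11, giving w = -3.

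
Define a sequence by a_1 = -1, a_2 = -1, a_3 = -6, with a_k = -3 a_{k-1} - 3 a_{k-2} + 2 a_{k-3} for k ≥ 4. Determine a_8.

a_4 = -3(-6) - 3(-1) + 2(-1) = 19
a_5 = -3(19) - 3(-6) + 2(-1) = -41
a_6 = -3(-41) - 3(19) + 2(-6) = 54
a_7 = -3(54) - 3(-41) + 2(19) = -1
a_8 = -3(-1) - 3(54) + 2(-41) = -241

-241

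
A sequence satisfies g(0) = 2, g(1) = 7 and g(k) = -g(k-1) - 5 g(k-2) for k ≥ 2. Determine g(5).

g(2) = -7 - 5(2) = -17
g(3) = -(-17) - 5(7) = -18
g(4) = -(-18) - 5(-17) = 103
g(5) = -103 - 5(-18) = -13

-13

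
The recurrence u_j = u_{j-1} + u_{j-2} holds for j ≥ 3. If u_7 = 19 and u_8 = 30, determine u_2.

-2

Rearranging, u_{j-2} = u_j - u_{j-1}.
u_6 = 30 - 19 = 11
u_5 = 19 - 11 = 8
u_4 = 11 - 8 = 3
u_3 = 8 - 3 = 5
u_2 = 3 - 5 = -2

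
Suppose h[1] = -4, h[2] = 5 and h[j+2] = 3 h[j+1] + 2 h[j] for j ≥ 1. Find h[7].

h[3] = 3(5) + 2(-4) = 7
h[4] = 3(7) + 2(5) = 31
h[5] = 3(31) + 2(7) = 107
h[6] = 3(107) + 2(31) = 383
h[7] = 3(383) + 2(107) = 1363

1363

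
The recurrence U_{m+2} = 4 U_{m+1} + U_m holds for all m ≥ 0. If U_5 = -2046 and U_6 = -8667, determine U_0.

-3

Rearranging, U_{m-2} = U_m - 4 U_{m-1}.
U_4 = -8667 - 4·(-2046) = -483
U_3 = -2046 - 4·(-483) = -114
U_2 = -483 - 4·(-114) = -27
U_1 = -114 - 4·(-27) = -6
U_0 = -27 - 4·(-6) = -3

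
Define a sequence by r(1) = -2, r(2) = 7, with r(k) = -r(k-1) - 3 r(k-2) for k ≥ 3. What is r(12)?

1585

r(3) = -7 - 3(-2) = -1
r(4) = -(-1) - 3(7) = -20
r(5) = -(-20) - 3(-1) = 23
r(6) = -23 - 3(-20) = 37
r(7) = -37 - 3(23) = -106
r(8) = -(-106) - 3(37) = -5
r(9) = -(-5) - 3(-106) = 323
r(10) = -323 - 3(-5) = -308
r(11) = -(-308) - 3(323) = -661
r(12) = -(-661) - 3(-308) = 1585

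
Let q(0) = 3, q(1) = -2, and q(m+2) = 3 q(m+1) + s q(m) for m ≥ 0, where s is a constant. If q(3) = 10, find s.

q(2) = -6 + 3s
q(3) = -18 + 7s
So -18 + 7s = 10, giving s = 4.

4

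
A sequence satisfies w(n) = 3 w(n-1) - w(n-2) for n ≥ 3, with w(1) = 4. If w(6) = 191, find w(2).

5

Let w(2) = z.
w(3) = -4 + 3z
w(4) = -12 + 8z
w(5) = -32 + 21z
w(6) = -84 + 55z
So -84 + 55z = 191, giving z = 5.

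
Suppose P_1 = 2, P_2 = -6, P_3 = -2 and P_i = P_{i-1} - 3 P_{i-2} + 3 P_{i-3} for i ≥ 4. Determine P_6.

-62

P_4 = (-2) - 3(-6) + 3(2) = 22
P_5 = 22 - 3(-2) + 3(-6) = 10
P_6 = 10 - 3(22) + 3(-2) = -62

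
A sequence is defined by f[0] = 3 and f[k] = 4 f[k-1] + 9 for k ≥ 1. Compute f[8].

393213

f[1] = 4(3) + 9 = 21
f[2] = 4(21) + 9 = 93
f[3] = 4(93) + 9 = 381
f[4] = 4(381) + 9 = 1533
f[5] = 4(1533) + 9 = 6141
f[6] = 4(6141) + 9 = 24573
f[7] = 4(24573) + 9 = 98301
f[8] = 4(98301) + 9 = 393213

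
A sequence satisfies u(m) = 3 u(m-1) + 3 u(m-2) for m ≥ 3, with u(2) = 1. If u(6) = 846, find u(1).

Let u(1) = z.
u(3) = 3 + 3z
u(4) = 12 + 9z
u(5) = 45 + 36z
u(6) = 171 + 135z
So 171 + 135z = 846, giving z = 5.

5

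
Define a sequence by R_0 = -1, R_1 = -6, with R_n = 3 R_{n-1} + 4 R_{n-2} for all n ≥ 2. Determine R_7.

R_2 = 3*(-6) + 4*(-1) = -22
R_3 = 3*(-22) + 4*(-6) = -90
R_4 = 3*(-90) + 4*(-22) = -358
R_5 = 3*(-358) + 4*(-90) = -1434
R_6 = 3*(-1434) + 4*(-358) = -5734
R_7 = 3*(-5734) + 4*(-1434) = -22938

-22938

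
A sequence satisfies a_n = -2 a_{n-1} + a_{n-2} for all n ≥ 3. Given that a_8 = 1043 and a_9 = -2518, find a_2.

Rearranging, a_{n-2} = a_n + 2 a_{n-1}.
a_7 = -2518 + 2(1043) = -432
a_6 = 1043 + 2(-432) = 179
a_5 = -432 + 2(179) = -74
a_4 = 179 + 2(-74) = 31
a_3 = -74 + 2(31) = -12
a_2 = 31 + 2(-12) = 7

7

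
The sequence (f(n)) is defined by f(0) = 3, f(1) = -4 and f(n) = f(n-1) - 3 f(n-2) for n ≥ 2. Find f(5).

f(2) = (-4) - 3*3 = -13
f(3) = (-13) - 3*(-4) = -1
f(4) = (-1) - 3*(-13) = 38
f(5) = 38 - 3*(-1) = 41

41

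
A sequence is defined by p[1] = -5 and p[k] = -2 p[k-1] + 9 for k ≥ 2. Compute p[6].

259

p[2] = -2·(-5) + 9 = 19
p[3] = -2·19 + 9 = -29
p[4] = -2·(-29) + 9 = 67
p[5] = -2·67 + 9 = -125
p[6] = -2·(-125) + 9 = 259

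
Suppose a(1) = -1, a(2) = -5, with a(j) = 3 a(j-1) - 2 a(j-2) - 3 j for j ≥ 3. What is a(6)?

-407

a(3) = 3·(-5) - 2·(-1) - 9 = -22
a(4) = 3·(-22) - 2·(-5) - 12 = -68
a(5) = 3·(-68) - 2·(-22) - 15 = -175
a(6) = 3·(-175) - 2·(-68) - 18 = -407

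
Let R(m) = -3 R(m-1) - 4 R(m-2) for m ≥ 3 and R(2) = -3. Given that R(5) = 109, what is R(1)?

-5

Let R(1) = w.
R(3) = 9 - 4w
R(4) = -15 + 12w
R(5) = 9 - 20w
So 9 - 20w = 109, giving w = -5.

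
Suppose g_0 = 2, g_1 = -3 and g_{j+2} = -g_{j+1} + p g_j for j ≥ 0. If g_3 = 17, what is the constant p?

-4

g_2 = 3 + 2p
g_3 = -3 - 5p
So -3 - 5p = 17, giving p = -4.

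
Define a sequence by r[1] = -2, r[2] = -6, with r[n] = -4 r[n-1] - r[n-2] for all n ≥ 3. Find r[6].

r[3] = -4·(-6) - (-2) = 26
r[4] = -4·26 - (-6) = -98
r[5] = -4·(-98) - 26 = 366
r[6] = -4·366 - (-98) = -1366

-1366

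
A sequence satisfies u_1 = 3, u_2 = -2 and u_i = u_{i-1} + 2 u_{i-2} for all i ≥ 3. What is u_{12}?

u_3 = (-2) + 2·3 = 4
u_4 = 4 + 2·(-2) = 0
u_5 = 0 + 2·4 = 8
u_6 = 8 + 2·0 = 8
u_7 = 8 + 2·8 = 24
u_8 = 24 + 2·8 = 40
u_9 = 40 + 2·24 = 88
u_{10} = 88 + 2·40 = 168
u_{11} = 168 + 2·88 = 344
u_{12} = 344 + 2·168 = 680

680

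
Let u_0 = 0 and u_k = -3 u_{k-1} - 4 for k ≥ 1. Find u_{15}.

The fixed point is -4/(1 + 3) = -1, so u_k + 1 = -3(u_{k-1} + 1).
Hence u_k = 1·(-3)^k - 1.
u_{15} = 1·(-3)^{15} - 1 = 1·-14348907 - 1 = -14348908.

-14348908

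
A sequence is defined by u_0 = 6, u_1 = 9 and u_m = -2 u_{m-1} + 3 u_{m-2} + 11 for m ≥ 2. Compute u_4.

12

u_2 = -2*9 + 3*6 + 11 = 11
u_3 = -2*11 + 3*9 + 11 = 16
u_4 = -2*16 + 3*11 + 11 = 12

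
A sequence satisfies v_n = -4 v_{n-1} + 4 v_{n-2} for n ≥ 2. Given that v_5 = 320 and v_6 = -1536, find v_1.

4

Rearranging, v_{n-2} = (v_n + 4 v_{n-1}) / 4.
v_4 = (-1536 + 4(320)) / 4 = -256/4 = -64
v_3 = (320 + 4(-64)) / 4 = 64/4 = 16
v_2 = (-64 + 4(16)) / 4 = 0/4 = 0
v_1 = (16 + 4(0)) / 4 = 16/4 = 4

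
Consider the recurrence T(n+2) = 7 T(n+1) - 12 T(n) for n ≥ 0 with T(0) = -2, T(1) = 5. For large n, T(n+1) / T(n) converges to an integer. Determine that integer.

The characteristic equation is r^2 - 7r + 12 = 0, which factors as (r - 4)(r - 3) = 0.
So the roots are 4 and 3. Since |4| > |3| and the coefficient of 4^n is non-zero, the ratio tends to 4.

4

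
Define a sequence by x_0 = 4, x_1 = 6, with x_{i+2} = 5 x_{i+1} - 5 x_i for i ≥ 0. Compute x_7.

x_2 = 5*6 - 5*4 = 10
x_3 = 5*10 - 5*6 = 20
x_4 = 5*20 - 5*10 = 50
x_5 = 5*50 - 5*20 = 150
x_6 = 5*150 - 5*50 = 500
x_7 = 5*500 - 5*150 = 1750

1750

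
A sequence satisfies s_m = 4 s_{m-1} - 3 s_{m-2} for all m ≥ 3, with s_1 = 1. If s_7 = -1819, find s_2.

-4

Let s_2 = v.
s_3 = -3 + 4v
s_4 = -12 + 13v
s_5 = -39 + 40v
s_6 = -120 + 121v
s_7 = -363 + 364v
So -363 + 364v = -1819, giving v = -4.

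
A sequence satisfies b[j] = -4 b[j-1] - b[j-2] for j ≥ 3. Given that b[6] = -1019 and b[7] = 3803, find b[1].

Rearranging, b[j-2] = -(b[j] + 4 b[j-1]).
b[5] = -(3803 + 4(-1019)) = 273
b[4] = -(-1019 + 4(273)) = -73
b[3] = -(273 + 4(-73)) = 19
b[2] = -(-73 + 4(19)) = -3
b[1] = -(19 + 4(-3)) = -7

-7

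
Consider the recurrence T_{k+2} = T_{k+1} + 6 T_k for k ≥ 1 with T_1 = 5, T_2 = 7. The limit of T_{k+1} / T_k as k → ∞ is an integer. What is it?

The characteristic equation is r^2 - r - 6 = 0, which factors as (r - 3)(r + 2) = 0.
So the roots are 3 and -2. Since |3| > |-2| and the coefficient of 3^k is non-zero, the ratio tends to 3.

3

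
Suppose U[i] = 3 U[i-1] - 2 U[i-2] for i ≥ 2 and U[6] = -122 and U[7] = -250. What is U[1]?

Rearranging, U[i-2] = (U[i] - 3 U[i-1]) / -2.
U[5] = (-250 - 3·(-122)) / -2 = 116/-2 = -58
U[4] = (-122 - 3·(-58)) / -2 = 52/-2 = -26
U[3] = (-58 - 3·(-26)) / -2 = 20/-2 = -10
U[2] = (-26 - 3·(-10)) / -2 = 4/-2 = -2
U[1] = (-10 - 3·(-2)) / -2 = -4/-2 = 2

2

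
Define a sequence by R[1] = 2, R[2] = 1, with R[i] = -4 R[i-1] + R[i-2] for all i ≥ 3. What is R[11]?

-219602

R[3] = -4*1 + 2 = -2
R[4] = -4*(-2) + 1 = 9
R[5] = -4*9 + (-2) = -38
R[6] = -4*(-38) + 9 = 161
R[7] = -4*161 + (-38) = -682
R[8] = -4*(-682) + 161 = 2889
R[9] = -4*2889 + (-682) = -12238
R[10] = -4*(-12238) + 2889 = 51841
R[11] = -4*51841 + (-12238) = -219602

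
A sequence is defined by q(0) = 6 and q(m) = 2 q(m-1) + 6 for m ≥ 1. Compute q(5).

378

q(1) = 2*6 + 6 = 18
q(2) = 2*18 + 6 = 42
q(3) = 2*42 + 6 = 90
q(4) = 2*90 + 6 = 186
q(5) = 2*186 + 6 = 378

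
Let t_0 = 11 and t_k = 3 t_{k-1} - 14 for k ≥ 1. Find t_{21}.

The fixed point is -14/(1 - 3) = 7, so t_k - 7 = 3(t_{k-1} - 7).
Hence t_k = 4·3^k + 7.
t_{21} = 4·3^{21} + 7 = 4·10460353203 + 7 = 41841412819.

41841412819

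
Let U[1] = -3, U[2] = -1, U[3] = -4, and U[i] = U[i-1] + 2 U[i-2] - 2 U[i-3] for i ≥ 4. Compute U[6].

2

U[4] = (-4) + 2*(-1) - 2*(-3) = 0
U[5] = 0 + 2*(-4) - 2*(-1) = -6
U[6] = (-6) + 2*0 - 2*(-4) = 2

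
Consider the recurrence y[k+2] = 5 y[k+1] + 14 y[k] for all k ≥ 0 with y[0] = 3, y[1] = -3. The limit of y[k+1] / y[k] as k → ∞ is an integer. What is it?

7

The characteristic equation is r^2 - 5r - 14 = 0, which factors as (r - 7)(r + 2) = 0.
So the roots are 7 and -2. Since |7| > |-2| and the coefficient of 7^k is non-zero, the ratio tends to 7.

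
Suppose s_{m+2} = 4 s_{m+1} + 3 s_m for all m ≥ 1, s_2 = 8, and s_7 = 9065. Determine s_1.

Let s_1 = z.
s_3 = 32 + 3z
s_4 = 152 + 12z
s_5 = 704 + 57z
s_6 = 3272 + 264z
s_7 = 15200 + 1227z
So 15200 + 1227z = 9065, giving z = -5.

-5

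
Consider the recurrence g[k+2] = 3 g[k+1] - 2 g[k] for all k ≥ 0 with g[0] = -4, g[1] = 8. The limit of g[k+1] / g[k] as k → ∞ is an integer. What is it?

The characteristic equation is r^2 - 3r + 2 = 0, which factors as (r - 2)(r - 1) = 0.
So the roots are 2 and 1. Since |2| > |1| and the coefficient of 2^k is non-zero, the ratio tends to 2.

2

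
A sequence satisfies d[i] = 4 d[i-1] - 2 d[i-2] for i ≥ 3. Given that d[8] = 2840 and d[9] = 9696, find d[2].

Rearranging, d[i-2] = (d[i] - 4 d[i-1]) / -2.
d[7] = (9696 - 4*2840) / -2 = -1664/-2 = 832
d[6] = (2840 - 4*832) / -2 = -488/-2 = 244
d[5] = (832 - 4*244) / -2 = -144/-2 = 72
d[4] = (244 - 4*72) / -2 = -44/-2 = 22
d[3] = (72 - 4*22) / -2 = -16/-2 = 8
d[2] = (22 - 4*8) / -2 = -10/-2 = 5

5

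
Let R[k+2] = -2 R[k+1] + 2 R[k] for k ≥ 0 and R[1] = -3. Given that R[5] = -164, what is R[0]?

Let R[0] = x.
R[2] = 6 + 2x
R[3] = -18 - 4x
R[4] = 48 + 12x
R[5] = -132 - 32x
So -132 - 32x = -164, giving x = 1.

1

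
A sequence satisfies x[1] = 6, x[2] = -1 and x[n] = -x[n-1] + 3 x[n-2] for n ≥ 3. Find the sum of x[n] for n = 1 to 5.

81

x[3] = -(-1) + 3*6 = 19
x[4] = -19 + 3*(-1) = -22
x[5] = -(-22) + 3*19 = 79
Sum = 6 + (-1) + 19 + (-22) + 79 = 81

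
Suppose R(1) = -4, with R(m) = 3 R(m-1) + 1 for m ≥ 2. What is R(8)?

-7655

R(2) = 3·(-4) + 1 = -11
R(3) = 3·(-11) + 1 = -32
R(4) = 3·(-32) + 1 = -95
R(5) = 3·(-95) + 1 = -284
R(6) = 3·(-284) + 1 = -851
R(7) = 3·(-851) + 1 = -2552
R(8) = 3·(-2552) + 1 = -7655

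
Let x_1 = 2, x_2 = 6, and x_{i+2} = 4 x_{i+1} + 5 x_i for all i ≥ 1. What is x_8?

x_3 = 4*6 + 5*2 = 34
x_4 = 4*34 + 5*6 = 166
x_5 = 4*166 + 5*34 = 834
x_6 = 4*834 + 5*166 = 4166
x_7 = 4*4166 + 5*834 = 20834
x_8 = 4*20834 + 5*4166 = 104166

104166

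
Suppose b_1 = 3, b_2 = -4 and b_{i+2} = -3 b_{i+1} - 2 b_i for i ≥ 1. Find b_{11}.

1026

b_3 = -3(-4) - 2(3) = 6
b_4 = -3(6) - 2(-4) = -10
b_5 = -3(-10) - 2(6) = 18
b_6 = -3(18) - 2(-10) = -34
b_7 = -3(-34) - 2(18) = 66
b_8 = -3(66) - 2(-34) = -130
b_9 = -3(-130) - 2(66) = 258
b_{10} = -3(258) - 2(-130) = -514
b_{11} = -3(-514) - 2(258) = 1026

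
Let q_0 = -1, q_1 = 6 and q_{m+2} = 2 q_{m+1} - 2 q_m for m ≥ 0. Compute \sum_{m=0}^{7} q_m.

q_2 = 2·6 - 2·(-1) = 14
q_3 = 2·14 - 2·6 = 16
q_4 = 2·16 - 2·14 = 4
q_5 = 2·4 - 2·16 = -24
q_6 = 2·(-24) - 2·4 = -56
q_7 = 2·(-56) - 2·(-24) = -64
Sum = (-1) + 6 + 14 + 16 + 4 + (-24) + (-56) + (-64) = -105

-105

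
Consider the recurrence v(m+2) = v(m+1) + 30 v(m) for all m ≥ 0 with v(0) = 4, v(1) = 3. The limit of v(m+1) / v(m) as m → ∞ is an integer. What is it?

6

The characteristic equation is r^2 - r - 30 = 0, which factors as (r - 6)(r + 5) = 0.
So the roots are 6 and -5. Since |6| > |-5| and the coefficient of 6^m is non-zero, the ratio tends to 6.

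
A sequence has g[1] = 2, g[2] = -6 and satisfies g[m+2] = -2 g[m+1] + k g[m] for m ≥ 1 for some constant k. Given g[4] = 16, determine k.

-4

g[3] = 12 + 2k
g[4] = -24 - 10k
So -24 - 10k = 16, giving k = -4.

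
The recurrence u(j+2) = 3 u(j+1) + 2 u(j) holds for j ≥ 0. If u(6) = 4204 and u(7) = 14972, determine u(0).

Rearranging, u(j-2) = (u(j) - 3 u(j-1)) / 2.
u(5) = (14972 - 3(4204)) / 2 = 2360/2 = 1180
u(4) = (4204 - 3(1180)) / 2 = 664/2 = 332
u(3) = (1180 - 3(332)) / 2 = 184/2 = 92
u(2) = (332 - 3(92)) / 2 = 56/2 = 28
u(1) = (92 - 3(28)) / 2 = 8/2 = 4
u(0) = (28 - 3(4)) / 2 = 16/2 = 8

8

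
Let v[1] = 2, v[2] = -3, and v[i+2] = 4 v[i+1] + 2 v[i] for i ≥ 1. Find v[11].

-1304448

v[3] = 4(-3) + 2(2) = -8
v[4] = 4(-8) + 2(-3) = -38
v[5] = 4(-38) + 2(-8) = -168
v[6] = 4(-168) + 2(-38) = -748
v[7] = 4(-748) + 2(-168) = -3328
v[8] = 4(-3328) + 2(-748) = -14808
v[9] = 4(-14808) + 2(-3328) = -65888
v[10] = 4(-65888) + 2(-14808) = -293168
v[11] = 4(-293168) + 2(-65888) = -1304448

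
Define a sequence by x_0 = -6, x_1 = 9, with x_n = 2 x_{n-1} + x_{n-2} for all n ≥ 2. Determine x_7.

x_2 = 2·9 + (-6) = 12
x_3 = 2·12 + 9 = 33
x_4 = 2·33 + 12 = 78
x_5 = 2·78 + 33 = 189
x_6 = 2·189 + 78 = 456
x_7 = 2·456 + 189 = 1101

1101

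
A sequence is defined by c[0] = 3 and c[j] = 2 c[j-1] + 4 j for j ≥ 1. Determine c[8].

2776

c[1] = 2*3 + 4 = 10
c[2] = 2*10 + 8 = 28
c[3] = 2*28 + 12 = 68
c[4] = 2*68 + 16 = 152
c[5] = 2*152 + 20 = 324
c[6] = 2*324 + 24 = 672
c[7] = 2*672 + 28 = 1372
c[8] = 2*1372 + 32 = 2776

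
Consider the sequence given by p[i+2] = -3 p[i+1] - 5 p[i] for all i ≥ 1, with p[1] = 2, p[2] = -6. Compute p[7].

-142

p[3] = -3*(-6) - 5*2 = 8
p[4] = -3*8 - 5*(-6) = 6
p[5] = -3*6 - 5*8 = -58
p[6] = -3*(-58) - 5*6 = 144
p[7] = -3*144 - 5*(-58) = -142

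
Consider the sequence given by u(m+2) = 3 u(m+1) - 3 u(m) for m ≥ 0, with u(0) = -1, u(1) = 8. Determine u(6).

u(2) = 3·8 - 3·(-1) = 27
u(3) = 3·27 - 3·8 = 57
u(4) = 3·57 - 3·27 = 90
u(5) = 3·90 - 3·57 = 99
u(6) = 3·99 - 3·90 = 27

27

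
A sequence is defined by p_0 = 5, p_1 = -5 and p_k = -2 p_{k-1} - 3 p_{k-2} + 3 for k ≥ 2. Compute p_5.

7

p_2 = -2(-5) - 3(5) + 3 = -2
p_3 = -2(-2) - 3(-5) + 3 = 22
p_4 = -2(22) - 3(-2) + 3 = -35
p_5 = -2(-35) - 3(22) + 3 = 7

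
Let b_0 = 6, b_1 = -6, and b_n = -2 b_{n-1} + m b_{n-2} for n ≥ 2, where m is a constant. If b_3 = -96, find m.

b_2 = 12 + 6m
b_3 = -24 - 18m
So -24 - 18m = -96, giving m = 4.

4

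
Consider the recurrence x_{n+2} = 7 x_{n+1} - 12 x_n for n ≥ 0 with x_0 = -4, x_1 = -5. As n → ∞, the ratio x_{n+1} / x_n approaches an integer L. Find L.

The characteristic equation is r^2 - 7r + 12 = 0, which factors as (r - 4)(r - 3) = 0.
So the roots are 4 and 3. Since |4| > |3| and the coefficient of 4^n is non-zero, the ratio tends to 4.

4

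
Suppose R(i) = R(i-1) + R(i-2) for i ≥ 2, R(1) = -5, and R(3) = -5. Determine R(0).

5

Let R(0) = x.
R(2) = -5 + x
R(3) = -10 + x
So -10 + x = -5, giving x = 5.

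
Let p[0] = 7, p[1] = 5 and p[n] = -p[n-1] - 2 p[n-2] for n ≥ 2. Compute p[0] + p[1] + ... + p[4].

31

p[2] = -5 - 2(7) = -19
p[3] = -(-19) - 2(5) = 9
p[4] = -9 - 2(-19) = 29
Sum = 7 + 5 + (-19) + 9 + 29 = 31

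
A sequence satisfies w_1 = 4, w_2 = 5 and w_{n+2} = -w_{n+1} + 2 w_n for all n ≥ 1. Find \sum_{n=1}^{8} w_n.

w_3 = -5 + 2·4 = 3
w_4 = -3 + 2·5 = 7
w_5 = -7 + 2·3 = -1
w_6 = -(-1) + 2·7 = 15
w_7 = -15 + 2·(-1) = -17
w_8 = -(-17) + 2·15 = 47
Sum = 4 + 5 + 3 + 7 + (-1) + 15 + (-17) + 47 = 63

63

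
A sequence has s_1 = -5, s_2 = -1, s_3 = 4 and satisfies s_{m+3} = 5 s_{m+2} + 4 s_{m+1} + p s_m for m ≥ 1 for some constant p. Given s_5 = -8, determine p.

4

s_4 = 16 - 5p
s_5 = 96 - 26p
So 96 - 26p = -8, giving p = 4.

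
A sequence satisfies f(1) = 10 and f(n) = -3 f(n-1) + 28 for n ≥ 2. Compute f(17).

129140170

The fixed point is 28/(1 + 3) = 7, so f(n) - 7 = -3(f(n-1) - 7).
Hence f(n) = 3·(-3)^{n-1} + 7.
f(17) = 3·(-3)^{16} + 7 = 3·43046721 + 7 = 129140170.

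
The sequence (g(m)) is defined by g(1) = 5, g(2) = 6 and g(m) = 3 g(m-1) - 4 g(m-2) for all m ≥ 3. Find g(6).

-126

g(3) = 3(6) - 4(5) = -2
g(4) = 3(-2) - 4(6) = -30
g(5) = 3(-30) - 4(-2) = -82
g(6) = 3(-82) - 4(-30) = -126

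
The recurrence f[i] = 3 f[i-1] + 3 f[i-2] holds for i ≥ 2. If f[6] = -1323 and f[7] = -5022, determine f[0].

5

Rearranging, f[i-2] = (f[i] - 3 f[i-1]) / 3.
f[5] = (-5022 - 3·(-1323)) / 3 = -1053/3 = -351
f[4] = (-1323 - 3·(-351)) / 3 = -270/3 = -90
f[3] = (-351 - 3·(-90)) / 3 = -81/3 = -27
f[2] = (-90 - 3·(-27)) / 3 = -9/3 = -3
f[1] = (-27 - 3·(-3)) / 3 = -18/3 = -6
f[0] = (-3 - 3·(-6)) / 3 = 15/3 = 5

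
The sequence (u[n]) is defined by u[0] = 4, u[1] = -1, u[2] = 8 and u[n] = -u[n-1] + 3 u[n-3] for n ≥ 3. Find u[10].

146

u[3] = -8 + 3*4 = 4
u[4] = -4 + 3*(-1) = -7
u[5] = -(-7) + 3*8 = 31
u[6] = -31 + 3*4 = -19
u[7] = -(-19) + 3*(-7) = -2
u[8] = -(-2) + 3*31 = 95
u[9] = -95 + 3*(-19) = -152
u[10] = -(-152) + 3*(-2) = 146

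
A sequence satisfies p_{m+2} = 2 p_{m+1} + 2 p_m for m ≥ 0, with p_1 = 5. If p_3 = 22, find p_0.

Let p_0 = w.
p_2 = 10 + 2w
p_3 = 30 + 4w
So 30 + 4w = 22, giving w = -2.

-2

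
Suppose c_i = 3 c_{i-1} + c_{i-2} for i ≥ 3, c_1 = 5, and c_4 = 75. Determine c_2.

6

Let c_2 = x.
c_3 = 5 + 3x
c_4 = 15 + 10x
So 15 + 10x = 75, giving x = 6.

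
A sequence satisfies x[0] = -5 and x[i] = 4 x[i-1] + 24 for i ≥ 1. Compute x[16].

12884901880

The fixed point is 24/(1 - 4) = -8, so x[i] + 8 = 4(x[i-1] + 8).
Hence x[i] = 3·4^i - 8.
x[16] = 3·4^{16} - 8 = 3·4294967296 - 8 = 12884901880.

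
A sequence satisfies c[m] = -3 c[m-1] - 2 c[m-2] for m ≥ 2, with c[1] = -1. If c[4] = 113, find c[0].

Let c[0] = x.
c[2] = 3 - 2x
c[3] = -7 + 6x
c[4] = 15 - 14x
So 15 - 14x = 113, giving x = -7.

-7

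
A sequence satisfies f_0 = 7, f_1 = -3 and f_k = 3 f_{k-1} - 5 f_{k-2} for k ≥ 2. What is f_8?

f_2 = 3(-3) - 5(7) = -44
f_3 = 3(-44) - 5(-3) = -117
f_4 = 3(-117) - 5(-44) = -131
f_5 = 3(-131) - 5(-117) = 192
f_6 = 3(192) - 5(-131) = 1231
f_7 = 3(1231) - 5(192) = 2733
f_8 = 3(2733) - 5(1231) = 2044

2044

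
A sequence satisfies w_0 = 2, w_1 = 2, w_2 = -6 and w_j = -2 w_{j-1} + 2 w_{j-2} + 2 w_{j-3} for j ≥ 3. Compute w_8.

-1880

w_3 = -2(-6) + 2(2) + 2(2) = 20
w_4 = -2(20) + 2(-6) + 2(2) = -48
w_5 = -2(-48) + 2(20) + 2(-6) = 124
w_6 = -2(124) + 2(-48) + 2(20) = -304
w_7 = -2(-304) + 2(124) + 2(-48) = 760
w_8 = -2(760) + 2(-304) + 2(124) = -1880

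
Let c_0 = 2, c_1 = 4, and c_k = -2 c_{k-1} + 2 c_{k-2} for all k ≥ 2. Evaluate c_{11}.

c_2 = -2·4 + 2·2 = -4
c_3 = -2·(-4) + 2·4 = 16
c_4 = -2·16 + 2·(-4) = -40
c_5 = -2·(-40) + 2·16 = 112
c_6 = -2·112 + 2·(-40) = -304
c_7 = -2·(-304) + 2·112 = 832
c_8 = -2·832 + 2·(-304) = -2272
c_9 = -2·(-2272) + 2·832 = 6208
c_{10} = -2·6208 + 2·(-2272) = -16960
c_{11} = -2·(-16960) + 2·6208 = 46336

46336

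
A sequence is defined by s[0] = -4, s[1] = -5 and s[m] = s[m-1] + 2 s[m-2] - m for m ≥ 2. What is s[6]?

s[2] = (-5) + 2*(-4) - 2 = -15
s[3] = (-15) + 2*(-5) - 3 = -28
s[4] = (-28) + 2*(-15) - 4 = -62
s[5] = (-62) + 2*(-28) - 5 = -123
s[6] = (-123) + 2*(-62) - 6 = -253

-253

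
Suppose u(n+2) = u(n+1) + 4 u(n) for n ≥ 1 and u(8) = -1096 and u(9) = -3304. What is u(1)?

Rearranging, u(n-2) = (u(n) - u(n-1)) / 4.
u(7) = (-3304 - (-1096)) / 4 = -2208/4 = -552
u(6) = (-1096 - (-552)) / 4 = -544/4 = -136
u(5) = (-552 - (-136)) / 4 = -416/4 = -104
u(4) = (-136 - (-104)) / 4 = -32/4 = -8
u(3) = (-104 - (-8)) / 4 = -96/4 = -24
u(2) = (-8 - (-24)) / 4 = 16/4 = 4
u(1) = (-24 - 4) / 4 = -28/4 = -7

-7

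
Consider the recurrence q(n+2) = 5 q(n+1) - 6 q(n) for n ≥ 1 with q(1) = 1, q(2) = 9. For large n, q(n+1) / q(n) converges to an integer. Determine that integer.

The characteristic equation is r^2 - 5r + 6 = 0, which factors as (r - 3)(r - 2) = 0.
So the roots are 3 and 2. Since |3| > |2| and the coefficient of 3^n is non-zero, the ratio tends to 3.

3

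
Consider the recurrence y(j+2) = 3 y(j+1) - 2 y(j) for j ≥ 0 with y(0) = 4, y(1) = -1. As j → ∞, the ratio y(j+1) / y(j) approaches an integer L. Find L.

2

The characteristic equation is r^2 - 3r + 2 = 0, which factors as (r - 2)(r - 1) = 0.
So the roots are 2 and 1. Since |2| > |1| and the coefficient of 2^j is non-zero, the ratio tends to 2.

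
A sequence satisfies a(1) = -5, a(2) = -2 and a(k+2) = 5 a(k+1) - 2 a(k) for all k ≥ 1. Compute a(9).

8740

a(3) = 5(-2) - 2(-5) = 0
a(4) = 5(0) - 2(-2) = 4
a(5) = 5(4) - 2(0) = 20
a(6) = 5(20) - 2(4) = 92
a(7) = 5(92) - 2(20) = 420
a(8) = 5(420) - 2(92) = 1916
a(9) = 5(1916) - 2(420) = 8740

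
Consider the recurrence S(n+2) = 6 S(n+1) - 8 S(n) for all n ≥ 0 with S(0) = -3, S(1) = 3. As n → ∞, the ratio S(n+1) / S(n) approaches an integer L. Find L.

4

The characteristic equation is r^2 - 6r + 8 = 0, which factors as (r - 4)(r - 2) = 0.
So the roots are 4 and 2. Since |4| > |2| and the coefficient of 4^n is non-zero, the ratio tends to 4.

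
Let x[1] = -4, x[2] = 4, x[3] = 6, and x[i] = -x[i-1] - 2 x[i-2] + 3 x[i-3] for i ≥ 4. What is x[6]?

44

x[4] = -6 - 2*4 + 3*(-4) = -26
x[5] = -(-26) - 2*6 + 3*4 = 26
x[6] = -26 - 2*(-26) + 3*6 = 44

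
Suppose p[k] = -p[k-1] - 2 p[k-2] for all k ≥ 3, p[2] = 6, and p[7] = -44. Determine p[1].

Let p[1] = x.
p[3] = -6 - 2x
p[4] = -6 + 2x
p[5] = 18 + 2x
p[6] = -6 - 6x
p[7] = -30 + 2x
So -30 + 2x = -44, giving x = -7.

-7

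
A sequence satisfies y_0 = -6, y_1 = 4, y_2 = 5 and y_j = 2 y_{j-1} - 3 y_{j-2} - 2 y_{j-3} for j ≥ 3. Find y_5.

y_3 = 2·5 - 3·4 - 2·(-6) = 10
y_4 = 2·10 - 3·5 - 2·4 = -3
y_5 = 2·(-3) - 3·10 - 2·5 = -46

-46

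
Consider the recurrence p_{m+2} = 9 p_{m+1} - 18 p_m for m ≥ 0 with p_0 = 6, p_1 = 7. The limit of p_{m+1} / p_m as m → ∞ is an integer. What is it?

6

The characteristic equation is r^2 - 9r + 18 = 0, which factors as (r - 6)(r - 3) = 0.
So the roots are 6 and 3. Since |6| > |3| and the coefficient of 6^m is non-zero, the ratio tends to 6.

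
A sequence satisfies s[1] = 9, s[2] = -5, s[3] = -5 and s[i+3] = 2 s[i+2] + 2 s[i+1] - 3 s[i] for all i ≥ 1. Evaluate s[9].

s[4] = 2(-5) + 2(-5) - 3(9) = -47
s[5] = 2(-47) + 2(-5) - 3(-5) = -89
s[6] = 2(-89) + 2(-47) - 3(-5) = -257
s[7] = 2(-257) + 2(-89) - 3(-47) = -551
s[8] = 2(-551) + 2(-257) - 3(-89) = -1349
s[9] = 2(-1349) + 2(-551) - 3(-257) = -3029

-3029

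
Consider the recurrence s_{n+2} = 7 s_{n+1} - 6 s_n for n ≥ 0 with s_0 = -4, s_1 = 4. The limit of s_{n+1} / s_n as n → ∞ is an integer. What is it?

6

The characteristic equation is r^2 - 7r + 6 = 0, which factors as (r - 6)(r - 1) = 0.
So the roots are 6 and 1. Since |6| > |1| and the coefficient of 6^n is non-zero, the ratio tends to 6.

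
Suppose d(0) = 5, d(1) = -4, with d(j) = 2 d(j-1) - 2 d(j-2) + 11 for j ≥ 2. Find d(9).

d(2) = 2·(-4) - 2·5 + 11 = -7
d(3) = 2·(-7) - 2·(-4) + 11 = 5
d(4) = 2·5 - 2·(-7) + 11 = 35
d(5) = 2·35 - 2·5 + 11 = 71
d(6) = 2·71 - 2·35 + 11 = 83
d(7) = 2·83 - 2·71 + 11 = 35
d(8) = 2·35 - 2·83 + 11 = -85
d(9) = 2·(-85) - 2·35 + 11 = -229

-229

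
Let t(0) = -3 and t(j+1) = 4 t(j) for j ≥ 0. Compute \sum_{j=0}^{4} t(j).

t(1) = 4(-3) = -12
t(2) = 4(-12) = -48
t(3) = 4(-48) = -192
t(4) = 4(-192) = -768
Sum = (-3) + (-12) + (-48) + (-192) + (-768) = -1023

-1023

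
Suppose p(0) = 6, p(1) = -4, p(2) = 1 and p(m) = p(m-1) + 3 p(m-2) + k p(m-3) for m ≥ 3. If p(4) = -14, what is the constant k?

-3

p(3) = -11 + 6k
p(4) = -8 + 2k
So -8 + 2k = -14, giving k = -3.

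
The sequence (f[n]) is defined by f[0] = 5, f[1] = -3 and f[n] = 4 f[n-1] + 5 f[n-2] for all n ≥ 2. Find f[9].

651037

f[2] = 4(-3) + 5(5) = 13
f[3] = 4(13) + 5(-3) = 37
f[4] = 4(37) + 5(13) = 213
f[5] = 4(213) + 5(37) = 1037
f[6] = 4(1037) + 5(213) = 5213
f[7] = 4(5213) + 5(1037) = 26037
f[8] = 4(26037) + 5(5213) = 130213
f[9] = 4(130213) + 5(26037) = 651037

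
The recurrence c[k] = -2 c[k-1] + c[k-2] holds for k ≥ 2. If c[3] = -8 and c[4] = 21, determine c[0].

9

Rearranging, c[k-2] = c[k] + 2 c[k-1].
c[2] = 21 + 2·(-8) = 5
c[1] = -8 + 2·5 = 2
c[0] = 5 + 2·2 = 9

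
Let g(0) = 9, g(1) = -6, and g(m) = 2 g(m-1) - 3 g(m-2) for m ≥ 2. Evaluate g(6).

g(2) = 2*(-6) - 3*9 = -39
g(3) = 2*(-39) - 3*(-6) = -60
g(4) = 2*(-60) - 3*(-39) = -3
g(5) = 2*(-3) - 3*(-60) = 174
g(6) = 2*174 - 3*(-3) = 357

357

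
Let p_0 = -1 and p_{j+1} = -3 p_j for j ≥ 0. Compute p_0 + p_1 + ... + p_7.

p_1 = -3*(-1) = 3
p_2 = -3*3 = -9
p_3 = -3*(-9) = 27
p_4 = -3*27 = -81
p_5 = -3*(-81) = 243
p_6 = -3*243 = -729
p_7 = -3*(-729) = 2187
Sum = (-1) + 3 + (-9) + 27 + (-81) + 243 + (-729) + 2187 = 1640

1640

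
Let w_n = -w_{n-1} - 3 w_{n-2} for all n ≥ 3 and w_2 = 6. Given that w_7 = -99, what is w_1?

Let w_1 = x.
w_3 = -6 - 3x
w_4 = -12 + 3x
w_5 = 30 + 6x
w_6 = 6 - 15x
w_7 = -96 - 3x
So -96 - 3x = -99, giving x = 1.

1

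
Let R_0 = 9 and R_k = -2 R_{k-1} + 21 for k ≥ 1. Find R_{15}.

-65529

The fixed point is 21/(1 + 2) = 7, so R_k - 7 = -2(R_{k-1} - 7).
Hence R_k = 2·(-2)^k + 7.
R_{15} = 2·(-2)^{15} + 7 = 2·-32768 + 7 = -65529.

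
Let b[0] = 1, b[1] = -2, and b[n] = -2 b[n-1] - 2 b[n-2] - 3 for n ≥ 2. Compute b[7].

b[2] = -2*(-2) - 2*1 - 3 = -1
b[3] = -2*(-1) - 2*(-2) - 3 = 3
b[4] = -2*3 - 2*(-1) - 3 = -7
b[5] = -2*(-7) - 2*3 - 3 = 5
b[6] = -2*5 - 2*(-7) - 3 = 1
b[7] = -2*1 - 2*5 - 3 = -15

-15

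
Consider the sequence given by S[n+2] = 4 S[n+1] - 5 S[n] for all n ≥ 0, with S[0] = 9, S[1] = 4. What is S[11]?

114344

S[2] = 4(4) - 5(9) = -29
S[3] = 4(-29) - 5(4) = -136
S[4] = 4(-136) - 5(-29) = -399
S[5] = 4(-399) - 5(-136) = -916
S[6] = 4(-916) - 5(-399) = -1669
S[7] = 4(-1669) - 5(-916) = -2096
S[8] = 4(-2096) - 5(-1669) = -39
S[9] = 4(-39) - 5(-2096) = 10324
S[10] = 4(10324) - 5(-39) = 41491
S[11] = 4(41491) - 5(10324) = 114344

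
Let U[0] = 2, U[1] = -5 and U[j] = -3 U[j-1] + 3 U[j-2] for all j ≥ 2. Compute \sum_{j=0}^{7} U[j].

U[2] = -3*(-5) + 3*2 = 21
U[3] = -3*21 + 3*(-5) = -78
U[4] = -3*(-78) + 3*21 = 297
U[5] = -3*297 + 3*(-78) = -1125
U[6] = -3*(-1125) + 3*297 = 4266
U[7] = -3*4266 + 3*(-1125) = -16173
Sum = 2 + (-5) + 21 + (-78) + 297 + (-1125) + 4266 + (-16173) = -12795

-12795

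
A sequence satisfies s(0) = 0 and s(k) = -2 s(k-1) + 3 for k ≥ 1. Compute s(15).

32769

The fixed point is 3/(1 + 2) = 1, so s(k) - 1 = -2(s(k-1) - 1).
Hence s(k) = -1·(-2)^k + 1.
s(15) = -1·(-2)^{15} + 1 = -1·-32768 + 1 = 32769.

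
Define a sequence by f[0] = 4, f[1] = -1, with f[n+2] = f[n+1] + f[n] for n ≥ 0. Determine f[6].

f[2] = (-1) + 4 = 3
f[3] = 3 + (-1) = 2
f[4] = 2 + 3 = 5
f[5] = 5 + 2 = 7
f[6] = 7 + 5 = 12

12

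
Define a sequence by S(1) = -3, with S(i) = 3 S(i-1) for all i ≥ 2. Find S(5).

-243

S(2) = 3·(-3) = -9
S(3) = 3·(-9) = -27
S(4) = 3·(-27) = -81
S(5) = 3·(-81) = -243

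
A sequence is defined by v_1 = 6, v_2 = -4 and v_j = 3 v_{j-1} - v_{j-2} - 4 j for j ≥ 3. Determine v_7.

v_3 = 3(-4) - 6 - 12 = -30
v_4 = 3(-30) - (-4) - 16 = -102
v_5 = 3(-102) - (-30) - 20 = -296
v_6 = 3(-296) - (-102) - 24 = -810
v_7 = 3(-810) - (-296) - 28 = -2162

-2162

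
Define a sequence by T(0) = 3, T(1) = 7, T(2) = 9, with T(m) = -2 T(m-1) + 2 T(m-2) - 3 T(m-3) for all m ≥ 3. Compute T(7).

T(3) = -2*9 + 2*7 - 3*3 = -13
T(4) = -2*(-13) + 2*9 - 3*7 = 23
T(5) = -2*23 + 2*(-13) - 3*9 = -99
T(6) = -2*(-99) + 2*23 - 3*(-13) = 283
T(7) = -2*283 + 2*(-99) - 3*23 = -833

-833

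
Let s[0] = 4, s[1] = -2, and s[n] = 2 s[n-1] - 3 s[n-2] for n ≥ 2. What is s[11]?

s[2] = 2·(-2) - 3·4 = -16
s[3] = 2·(-16) - 3·(-2) = -26
s[4] = 2·(-26) - 3·(-16) = -4
s[5] = 2·(-4) - 3·(-26) = 70
s[6] = 2·70 - 3·(-4) = 152
s[7] = 2·152 - 3·70 = 94
s[8] = 2·94 - 3·152 = -268
s[9] = 2·(-268) - 3·94 = -818
s[10] = 2·(-818) - 3·(-268) = -832
s[11] = 2·(-832) - 3·(-818) = 790

790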